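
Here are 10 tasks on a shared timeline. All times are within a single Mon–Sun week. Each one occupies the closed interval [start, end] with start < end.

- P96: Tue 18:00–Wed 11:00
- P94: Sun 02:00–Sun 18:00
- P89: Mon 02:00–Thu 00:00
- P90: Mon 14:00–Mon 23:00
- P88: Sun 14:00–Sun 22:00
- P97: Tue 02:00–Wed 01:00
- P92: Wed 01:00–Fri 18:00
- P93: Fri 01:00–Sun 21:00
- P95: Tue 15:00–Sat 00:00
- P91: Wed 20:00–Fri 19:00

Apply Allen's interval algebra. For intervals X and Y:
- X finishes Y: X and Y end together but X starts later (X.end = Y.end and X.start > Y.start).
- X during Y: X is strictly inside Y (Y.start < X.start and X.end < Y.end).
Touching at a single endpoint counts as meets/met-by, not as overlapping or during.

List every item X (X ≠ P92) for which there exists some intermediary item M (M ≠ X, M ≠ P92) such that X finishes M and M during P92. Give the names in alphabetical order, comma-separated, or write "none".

Target P92 = [Wed 01:00, Fri 18:00].
Intermediaries M with M during P92: none.
Union: none.

none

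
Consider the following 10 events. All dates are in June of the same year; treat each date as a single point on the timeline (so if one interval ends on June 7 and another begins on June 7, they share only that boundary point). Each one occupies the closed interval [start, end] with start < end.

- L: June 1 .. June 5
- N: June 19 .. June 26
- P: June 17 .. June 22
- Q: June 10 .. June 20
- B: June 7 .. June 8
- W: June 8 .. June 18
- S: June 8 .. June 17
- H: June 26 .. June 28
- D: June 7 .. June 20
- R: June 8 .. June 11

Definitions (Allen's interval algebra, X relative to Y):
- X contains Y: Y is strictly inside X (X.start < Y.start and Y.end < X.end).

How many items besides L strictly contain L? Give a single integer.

0

Target L = [June 1, June 5].
B [June 7, June 8] → after → no.
D [June 7, June 20] → after → no.
H [June 26, June 28] → after → no.
N [June 19, June 26] → after → no.
P [June 17, June 22] → after → no.
Q [June 10, June 20] → after → no.
R [June 8, June 11] → after → no.
S [June 8, June 17] → after → no.
W [June 8, June 18] → after → no.
Total: 0.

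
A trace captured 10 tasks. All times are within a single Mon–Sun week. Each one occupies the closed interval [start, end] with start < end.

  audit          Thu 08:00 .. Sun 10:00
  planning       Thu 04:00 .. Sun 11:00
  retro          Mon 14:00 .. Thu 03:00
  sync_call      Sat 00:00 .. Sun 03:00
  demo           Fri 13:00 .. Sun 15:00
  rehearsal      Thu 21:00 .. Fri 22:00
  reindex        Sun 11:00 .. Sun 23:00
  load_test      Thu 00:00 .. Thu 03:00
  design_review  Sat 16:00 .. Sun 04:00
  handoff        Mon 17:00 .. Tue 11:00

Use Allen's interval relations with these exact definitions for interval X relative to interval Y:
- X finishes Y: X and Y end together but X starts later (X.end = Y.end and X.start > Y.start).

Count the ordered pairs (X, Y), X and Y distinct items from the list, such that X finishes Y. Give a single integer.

Checking all 90 ordered pairs for relation 'finishes'; matching pairs in alphabetical order:
(load_test, retro): load_test finishes retro ✓
Count: 1.

1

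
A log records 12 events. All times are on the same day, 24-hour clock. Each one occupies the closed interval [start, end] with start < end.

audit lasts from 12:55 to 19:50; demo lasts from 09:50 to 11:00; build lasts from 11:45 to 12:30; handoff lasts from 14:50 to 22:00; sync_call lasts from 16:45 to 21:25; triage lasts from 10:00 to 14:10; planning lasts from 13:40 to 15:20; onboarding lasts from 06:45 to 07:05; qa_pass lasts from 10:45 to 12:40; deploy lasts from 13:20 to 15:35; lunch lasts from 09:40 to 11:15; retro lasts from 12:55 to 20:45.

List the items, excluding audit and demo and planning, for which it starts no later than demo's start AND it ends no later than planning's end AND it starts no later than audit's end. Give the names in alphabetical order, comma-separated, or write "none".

Conditions: its start is no later than demo's start (X.start <= 09:50) AND its end is no later than planning's end (X.end <= 15:20) AND its start is no later than audit's end (X.start <= 19:50).
build: start 11:45 <= 09:50? ✗; end 12:30 <= 15:20? ✓; start 11:45 <= 19:50? ✓ → no.
deploy: start 13:20 <= 09:50? ✗; end 15:35 <= 15:20? ✗; start 13:20 <= 19:50? ✓ → no.
handoff: start 14:50 <= 09:50? ✗; end 22:00 <= 15:20? ✗; start 14:50 <= 19:50? ✓ → no.
lunch: start 09:40 <= 09:50? ✓; end 11:15 <= 15:20? ✓; start 09:40 <= 19:50? ✓ → yes.
onboarding: start 06:45 <= 09:50? ✓; end 07:05 <= 15:20? ✓; start 06:45 <= 19:50? ✓ → yes.
qa_pass: start 10:45 <= 09:50? ✗; end 12:40 <= 15:20? ✓; start 10:45 <= 19:50? ✓ → no.
retro: start 12:55 <= 09:50? ✗; end 20:45 <= 15:20? ✗; start 12:55 <= 19:50? ✓ → no.
sync_call: start 16:45 <= 09:50? ✗; end 21:25 <= 15:20? ✗; start 16:45 <= 19:50? ✓ → no.
triage: start 10:00 <= 09:50? ✗; end 14:10 <= 15:20? ✓; start 10:00 <= 19:50? ✓ → no.
Result: lunch, onboarding.

lunch, onboarding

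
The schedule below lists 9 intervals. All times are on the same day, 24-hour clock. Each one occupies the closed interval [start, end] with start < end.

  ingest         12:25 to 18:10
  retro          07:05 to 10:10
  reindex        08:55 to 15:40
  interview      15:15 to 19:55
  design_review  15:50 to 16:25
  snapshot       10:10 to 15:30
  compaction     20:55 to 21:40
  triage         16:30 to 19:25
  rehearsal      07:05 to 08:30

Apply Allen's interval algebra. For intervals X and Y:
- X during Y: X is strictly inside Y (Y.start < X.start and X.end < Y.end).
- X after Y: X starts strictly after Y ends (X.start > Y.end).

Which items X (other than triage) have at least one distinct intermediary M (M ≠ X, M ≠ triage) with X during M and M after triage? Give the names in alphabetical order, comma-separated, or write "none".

none

Target triage = [16:30, 19:25].
Intermediaries M with M after triage: compaction.
Via compaction — items with X during compaction: none.
Union: none.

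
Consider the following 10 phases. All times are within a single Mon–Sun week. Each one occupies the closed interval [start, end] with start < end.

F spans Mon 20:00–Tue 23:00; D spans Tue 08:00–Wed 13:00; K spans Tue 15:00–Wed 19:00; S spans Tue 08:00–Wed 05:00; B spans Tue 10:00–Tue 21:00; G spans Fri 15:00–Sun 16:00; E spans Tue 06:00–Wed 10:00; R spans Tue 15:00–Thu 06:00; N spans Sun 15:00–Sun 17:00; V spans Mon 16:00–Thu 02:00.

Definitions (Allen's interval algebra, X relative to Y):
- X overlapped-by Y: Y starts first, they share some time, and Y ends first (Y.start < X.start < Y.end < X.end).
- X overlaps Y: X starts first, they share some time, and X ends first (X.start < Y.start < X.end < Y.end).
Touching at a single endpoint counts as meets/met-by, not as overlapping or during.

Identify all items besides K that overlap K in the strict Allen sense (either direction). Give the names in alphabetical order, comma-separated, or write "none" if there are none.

B, D, E, F, S

Target K = [Tue 15:00, Wed 19:00].
B [Tue 10:00, Tue 21:00] → overlaps → yes.
D [Tue 08:00, Wed 13:00] → overlaps → yes.
E [Tue 06:00, Wed 10:00] → overlaps → yes.
F [Mon 20:00, Tue 23:00] → overlaps → yes.
G [Fri 15:00, Sun 16:00] → after → no.
N [Sun 15:00, Sun 17:00] → after → no.
R [Tue 15:00, Thu 06:00] → started-by → no.
S [Tue 08:00, Wed 05:00] → overlaps → yes.
V [Mon 16:00, Thu 02:00] → contains → no.
Result: B, D, E, F, S.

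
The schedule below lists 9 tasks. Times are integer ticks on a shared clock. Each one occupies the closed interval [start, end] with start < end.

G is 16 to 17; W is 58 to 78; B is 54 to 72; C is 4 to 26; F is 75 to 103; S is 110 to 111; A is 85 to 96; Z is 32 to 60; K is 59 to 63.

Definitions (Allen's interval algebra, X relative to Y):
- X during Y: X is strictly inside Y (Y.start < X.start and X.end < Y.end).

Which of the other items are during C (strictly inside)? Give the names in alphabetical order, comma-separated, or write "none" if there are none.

G

Target C = [4, 26].
A [85, 96] → after → no.
B [54, 72] → after → no.
F [75, 103] → after → no.
G [16, 17] → during → yes.
K [59, 63] → after → no.
S [110, 111] → after → no.
W [58, 78] → after → no.
Z [32, 60] → after → no.
Result: G.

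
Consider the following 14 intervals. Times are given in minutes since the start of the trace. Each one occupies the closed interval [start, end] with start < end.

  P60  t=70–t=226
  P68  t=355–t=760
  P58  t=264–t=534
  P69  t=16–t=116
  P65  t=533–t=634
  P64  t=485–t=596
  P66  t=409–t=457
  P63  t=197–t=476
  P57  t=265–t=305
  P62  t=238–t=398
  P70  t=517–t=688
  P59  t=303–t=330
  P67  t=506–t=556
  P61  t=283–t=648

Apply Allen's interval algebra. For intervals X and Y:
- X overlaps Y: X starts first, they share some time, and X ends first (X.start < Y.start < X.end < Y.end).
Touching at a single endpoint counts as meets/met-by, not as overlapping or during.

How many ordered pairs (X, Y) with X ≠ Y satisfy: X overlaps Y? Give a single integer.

Checking all 182 ordered pairs for relation 'overlaps'; matching pairs in alphabetical order:
(P57, P59): P57 overlaps P59 ✓
(P57, P61): P57 overlaps P61 ✓
(P58, P61): P58 overlaps P61 ✓
(P58, P64): P58 overlaps P64 ✓
(P58, P65): P58 overlaps P65 ✓
(P58, P67): P58 overlaps P67 ✓
(P58, P68): P58 overlaps P68 ✓
(P58, P70): P58 overlaps P70 ✓
(P60, P63): P60 overlaps P63 ✓
(P61, P68): P61 overlaps P68 ✓
(P61, P70): P61 overlaps P70 ✓
(P62, P58): P62 overlaps P58 ✓
(P62, P61): P62 overlaps P61 ✓
(P62, P68): P62 overlaps P68 ✓
(P63, P58): P63 overlaps P58 ✓
(P63, P61): P63 overlaps P61 ✓
(P63, P68): P63 overlaps P68 ✓
(P64, P65): P64 overlaps P65 ✓
(P64, P70): P64 overlaps P70 ✓
(P67, P65): P67 overlaps P65 ✓
(P67, P70): P67 overlaps P70 ✓
(P69, P60): P69 overlaps P60 ✓
Count: 22.

22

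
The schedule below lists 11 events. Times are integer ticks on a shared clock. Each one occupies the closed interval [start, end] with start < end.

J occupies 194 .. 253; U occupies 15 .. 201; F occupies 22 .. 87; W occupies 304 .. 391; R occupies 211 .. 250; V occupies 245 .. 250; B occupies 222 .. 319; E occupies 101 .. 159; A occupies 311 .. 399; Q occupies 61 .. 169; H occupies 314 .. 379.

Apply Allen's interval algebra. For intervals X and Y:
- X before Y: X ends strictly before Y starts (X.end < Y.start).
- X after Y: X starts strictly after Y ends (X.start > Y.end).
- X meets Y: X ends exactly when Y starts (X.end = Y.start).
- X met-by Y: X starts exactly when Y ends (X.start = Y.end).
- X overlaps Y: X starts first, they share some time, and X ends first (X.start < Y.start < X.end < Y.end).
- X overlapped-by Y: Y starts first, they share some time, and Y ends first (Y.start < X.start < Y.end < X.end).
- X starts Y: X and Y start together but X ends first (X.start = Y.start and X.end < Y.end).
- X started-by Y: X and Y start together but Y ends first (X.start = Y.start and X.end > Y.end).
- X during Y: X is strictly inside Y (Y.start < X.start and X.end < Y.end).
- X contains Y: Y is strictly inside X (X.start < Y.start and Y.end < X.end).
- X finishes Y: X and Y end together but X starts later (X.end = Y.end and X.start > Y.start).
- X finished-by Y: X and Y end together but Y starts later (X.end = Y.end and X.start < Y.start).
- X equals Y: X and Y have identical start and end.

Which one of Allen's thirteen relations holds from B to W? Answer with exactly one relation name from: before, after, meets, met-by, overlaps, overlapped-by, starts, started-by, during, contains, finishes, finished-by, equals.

overlaps

B = [222, 319]; W = [304, 391].
Compare endpoints: B.start < W.start, B.start < W.end, B.end > W.start, B.end < W.end.
That pattern is 'overlaps'.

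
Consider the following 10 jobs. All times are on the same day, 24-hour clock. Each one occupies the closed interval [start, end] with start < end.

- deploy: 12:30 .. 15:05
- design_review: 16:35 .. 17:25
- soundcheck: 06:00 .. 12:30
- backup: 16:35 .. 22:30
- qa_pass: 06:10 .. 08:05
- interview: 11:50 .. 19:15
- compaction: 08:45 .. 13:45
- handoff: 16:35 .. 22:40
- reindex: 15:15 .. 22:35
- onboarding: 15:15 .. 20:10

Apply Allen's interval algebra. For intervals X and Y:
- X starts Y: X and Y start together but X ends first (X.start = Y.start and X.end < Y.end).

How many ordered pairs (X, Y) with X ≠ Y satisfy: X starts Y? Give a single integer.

Checking all 90 ordered pairs for relation 'starts'; matching pairs in alphabetical order:
(backup, handoff): backup starts handoff ✓
(design_review, backup): design_review starts backup ✓
(design_review, handoff): design_review starts handoff ✓
(onboarding, reindex): onboarding starts reindex ✓
Count: 4.

4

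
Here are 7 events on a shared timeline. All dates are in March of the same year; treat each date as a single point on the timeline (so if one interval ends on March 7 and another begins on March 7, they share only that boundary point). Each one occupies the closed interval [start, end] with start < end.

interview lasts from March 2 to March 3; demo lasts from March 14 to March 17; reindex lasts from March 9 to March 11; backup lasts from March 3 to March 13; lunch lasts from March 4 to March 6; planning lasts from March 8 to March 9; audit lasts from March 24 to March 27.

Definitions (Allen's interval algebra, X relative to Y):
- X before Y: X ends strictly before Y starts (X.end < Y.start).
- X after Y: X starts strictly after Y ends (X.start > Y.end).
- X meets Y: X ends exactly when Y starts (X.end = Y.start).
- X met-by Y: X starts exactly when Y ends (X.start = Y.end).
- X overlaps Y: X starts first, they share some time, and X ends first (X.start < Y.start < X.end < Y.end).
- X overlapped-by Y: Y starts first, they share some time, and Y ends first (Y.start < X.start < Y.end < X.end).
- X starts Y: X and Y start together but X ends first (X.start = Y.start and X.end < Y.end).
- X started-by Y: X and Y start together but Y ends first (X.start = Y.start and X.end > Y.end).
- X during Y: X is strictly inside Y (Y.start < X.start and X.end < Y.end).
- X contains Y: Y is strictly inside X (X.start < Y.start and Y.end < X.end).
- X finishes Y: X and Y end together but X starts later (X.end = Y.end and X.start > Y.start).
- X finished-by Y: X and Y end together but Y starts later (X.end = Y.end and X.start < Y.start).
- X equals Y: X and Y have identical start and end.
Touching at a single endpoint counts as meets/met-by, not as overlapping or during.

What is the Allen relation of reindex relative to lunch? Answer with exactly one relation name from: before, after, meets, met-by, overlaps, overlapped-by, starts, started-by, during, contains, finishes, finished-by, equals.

after

reindex = [March 9, March 11]; lunch = [March 4, March 6].
Compare endpoints: reindex.start > lunch.start, reindex.start > lunch.end, reindex.end > lunch.start, reindex.end > lunch.end.
That pattern is 'after'.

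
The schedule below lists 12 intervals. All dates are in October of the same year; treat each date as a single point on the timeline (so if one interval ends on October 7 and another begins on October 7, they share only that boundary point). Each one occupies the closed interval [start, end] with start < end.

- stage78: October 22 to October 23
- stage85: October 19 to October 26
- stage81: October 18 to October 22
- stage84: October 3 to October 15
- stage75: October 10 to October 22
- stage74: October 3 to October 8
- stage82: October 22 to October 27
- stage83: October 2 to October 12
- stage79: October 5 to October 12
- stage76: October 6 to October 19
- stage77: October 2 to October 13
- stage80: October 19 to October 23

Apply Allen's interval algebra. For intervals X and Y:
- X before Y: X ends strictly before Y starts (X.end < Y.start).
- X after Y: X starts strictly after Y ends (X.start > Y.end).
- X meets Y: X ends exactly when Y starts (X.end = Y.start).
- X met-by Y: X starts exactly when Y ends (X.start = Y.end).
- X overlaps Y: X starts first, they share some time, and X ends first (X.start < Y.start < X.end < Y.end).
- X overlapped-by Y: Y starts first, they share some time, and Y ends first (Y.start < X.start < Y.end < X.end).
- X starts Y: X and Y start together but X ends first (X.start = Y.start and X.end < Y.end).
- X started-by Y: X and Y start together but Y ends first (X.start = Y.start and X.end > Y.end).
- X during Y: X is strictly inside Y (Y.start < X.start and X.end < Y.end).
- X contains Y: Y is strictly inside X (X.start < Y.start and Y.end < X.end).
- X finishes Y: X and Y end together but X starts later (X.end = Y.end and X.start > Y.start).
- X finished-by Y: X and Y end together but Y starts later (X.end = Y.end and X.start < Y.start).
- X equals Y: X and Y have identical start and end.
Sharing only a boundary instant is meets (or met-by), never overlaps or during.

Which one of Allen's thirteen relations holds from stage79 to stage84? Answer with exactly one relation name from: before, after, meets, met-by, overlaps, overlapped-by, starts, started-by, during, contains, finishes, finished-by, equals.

stage79 = [October 5, October 12]; stage84 = [October 3, October 15].
Compare endpoints: stage79.start > stage84.start, stage79.start < stage84.end, stage79.end > stage84.start, stage79.end < stage84.end.
That pattern is 'during'.

during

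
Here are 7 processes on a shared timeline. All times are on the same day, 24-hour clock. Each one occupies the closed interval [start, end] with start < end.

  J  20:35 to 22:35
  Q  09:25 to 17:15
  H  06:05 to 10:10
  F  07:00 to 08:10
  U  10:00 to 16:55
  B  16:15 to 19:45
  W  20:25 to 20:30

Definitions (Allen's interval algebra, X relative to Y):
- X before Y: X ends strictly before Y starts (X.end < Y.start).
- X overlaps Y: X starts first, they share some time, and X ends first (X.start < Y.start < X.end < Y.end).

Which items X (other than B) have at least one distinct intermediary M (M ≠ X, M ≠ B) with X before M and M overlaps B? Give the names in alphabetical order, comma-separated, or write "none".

Target B = [16:15, 19:45].
Intermediaries M with M overlaps B: Q, U.
Via Q — items with X before Q: F.
Via U — items with X before U: F.
Union: F.

F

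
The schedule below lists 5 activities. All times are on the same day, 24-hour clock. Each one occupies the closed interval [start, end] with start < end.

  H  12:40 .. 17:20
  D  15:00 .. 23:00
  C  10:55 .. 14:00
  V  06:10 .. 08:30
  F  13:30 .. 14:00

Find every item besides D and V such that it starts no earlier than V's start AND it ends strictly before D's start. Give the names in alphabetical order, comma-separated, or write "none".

Conditions: its start is no earlier than V's start (X.start >= 06:10) AND its end is strictly before D's start (X.end < 15:00).
C: start 10:55 >= 06:10? ✓; end 14:00 < 15:00? ✓ → yes.
F: start 13:30 >= 06:10? ✓; end 14:00 < 15:00? ✓ → yes.
H: start 12:40 >= 06:10? ✓; end 17:20 < 15:00? ✗ → no.
Result: C, F.

C, F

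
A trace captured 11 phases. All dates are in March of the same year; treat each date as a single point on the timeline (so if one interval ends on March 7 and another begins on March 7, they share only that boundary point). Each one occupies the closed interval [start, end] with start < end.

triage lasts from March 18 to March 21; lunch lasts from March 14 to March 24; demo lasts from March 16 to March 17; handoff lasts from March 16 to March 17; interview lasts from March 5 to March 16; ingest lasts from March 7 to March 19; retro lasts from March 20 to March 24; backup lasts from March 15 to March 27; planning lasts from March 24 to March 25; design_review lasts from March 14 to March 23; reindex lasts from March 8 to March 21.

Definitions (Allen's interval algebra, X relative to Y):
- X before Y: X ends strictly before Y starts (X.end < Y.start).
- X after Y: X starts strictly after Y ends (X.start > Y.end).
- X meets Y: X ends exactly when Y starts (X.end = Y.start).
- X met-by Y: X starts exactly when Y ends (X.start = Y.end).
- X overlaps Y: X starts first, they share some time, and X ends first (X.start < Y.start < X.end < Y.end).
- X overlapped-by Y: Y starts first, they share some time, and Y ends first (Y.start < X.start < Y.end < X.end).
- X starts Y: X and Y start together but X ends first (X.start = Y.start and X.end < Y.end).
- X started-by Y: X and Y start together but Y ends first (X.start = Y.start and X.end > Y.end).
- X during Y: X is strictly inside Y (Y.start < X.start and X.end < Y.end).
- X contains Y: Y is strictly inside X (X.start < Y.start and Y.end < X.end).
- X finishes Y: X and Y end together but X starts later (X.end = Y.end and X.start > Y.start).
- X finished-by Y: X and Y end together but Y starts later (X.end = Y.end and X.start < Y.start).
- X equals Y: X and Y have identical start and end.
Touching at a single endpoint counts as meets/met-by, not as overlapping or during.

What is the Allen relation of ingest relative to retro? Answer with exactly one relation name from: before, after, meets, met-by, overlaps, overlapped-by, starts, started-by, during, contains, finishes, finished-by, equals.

before

ingest = [March 7, March 19]; retro = [March 20, March 24].
Compare endpoints: ingest.start < retro.start, ingest.start < retro.end, ingest.end < retro.start, ingest.end < retro.end.
That pattern is 'before'.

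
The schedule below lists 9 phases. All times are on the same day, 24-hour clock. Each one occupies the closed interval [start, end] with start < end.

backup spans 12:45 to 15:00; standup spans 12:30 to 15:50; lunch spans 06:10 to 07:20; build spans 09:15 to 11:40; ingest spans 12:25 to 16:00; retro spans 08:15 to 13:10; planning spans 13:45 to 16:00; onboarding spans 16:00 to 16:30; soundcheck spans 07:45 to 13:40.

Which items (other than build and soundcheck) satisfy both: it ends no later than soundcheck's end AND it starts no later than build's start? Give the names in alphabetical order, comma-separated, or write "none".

Conditions: its end is no later than soundcheck's end (X.end <= 13:40) AND its start is no later than build's start (X.start <= 09:15).
backup: end 15:00 <= 13:40? ✗; start 12:45 <= 09:15? ✗ → no.
ingest: end 16:00 <= 13:40? ✗; start 12:25 <= 09:15? ✗ → no.
lunch: end 07:20 <= 13:40? ✓; start 06:10 <= 09:15? ✓ → yes.
onboarding: end 16:30 <= 13:40? ✗; start 16:00 <= 09:15? ✗ → no.
planning: end 16:00 <= 13:40? ✗; start 13:45 <= 09:15? ✗ → no.
retro: end 13:10 <= 13:40? ✓; start 08:15 <= 09:15? ✓ → yes.
standup: end 15:50 <= 13:40? ✗; start 12:30 <= 09:15? ✗ → no.
Result: lunch, retro.

lunch, retro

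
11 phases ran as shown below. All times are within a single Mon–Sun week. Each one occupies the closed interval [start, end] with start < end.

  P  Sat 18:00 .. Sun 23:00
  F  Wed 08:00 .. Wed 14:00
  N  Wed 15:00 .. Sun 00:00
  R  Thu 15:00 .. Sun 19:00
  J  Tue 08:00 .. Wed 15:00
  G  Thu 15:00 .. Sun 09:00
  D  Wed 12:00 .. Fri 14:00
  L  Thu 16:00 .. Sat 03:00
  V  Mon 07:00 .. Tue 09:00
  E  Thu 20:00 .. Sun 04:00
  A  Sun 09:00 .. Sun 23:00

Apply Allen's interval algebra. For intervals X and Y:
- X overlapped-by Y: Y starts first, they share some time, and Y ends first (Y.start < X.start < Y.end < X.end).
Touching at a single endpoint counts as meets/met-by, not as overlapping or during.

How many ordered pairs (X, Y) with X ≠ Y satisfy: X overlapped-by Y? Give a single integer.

17

Checking all 110 ordered pairs for relation 'overlapped-by'; matching pairs in alphabetical order:
(A, R): A overlapped-by R ✓
(D, F): D overlapped-by F ✓
(D, J): D overlapped-by J ✓
(E, D): E overlapped-by D ✓
(E, L): E overlapped-by L ✓
(E, N): E overlapped-by N ✓
(G, D): G overlapped-by D ✓
(G, N): G overlapped-by N ✓
(J, V): J overlapped-by V ✓
(L, D): L overlapped-by D ✓
(N, D): N overlapped-by D ✓
(P, E): P overlapped-by E ✓
(P, G): P overlapped-by G ✓
(P, N): P overlapped-by N ✓
(P, R): P overlapped-by R ✓
(R, D): R overlapped-by D ✓
(R, N): R overlapped-by N ✓
Count: 17.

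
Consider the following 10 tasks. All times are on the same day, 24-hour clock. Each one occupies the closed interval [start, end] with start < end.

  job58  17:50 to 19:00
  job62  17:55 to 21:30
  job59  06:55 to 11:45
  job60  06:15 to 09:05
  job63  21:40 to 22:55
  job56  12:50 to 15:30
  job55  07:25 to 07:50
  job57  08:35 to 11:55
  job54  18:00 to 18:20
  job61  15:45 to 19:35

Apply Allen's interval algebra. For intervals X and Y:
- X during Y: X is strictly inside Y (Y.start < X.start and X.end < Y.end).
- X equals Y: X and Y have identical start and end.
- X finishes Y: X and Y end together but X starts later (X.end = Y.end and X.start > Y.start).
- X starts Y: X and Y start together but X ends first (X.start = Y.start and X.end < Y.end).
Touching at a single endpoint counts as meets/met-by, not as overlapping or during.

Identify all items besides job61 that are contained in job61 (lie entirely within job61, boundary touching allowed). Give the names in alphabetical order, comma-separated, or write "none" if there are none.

Target job61 = [15:45, 19:35].
job54 [18:00, 18:20] → during → yes.
job55 [07:25, 07:50] → before → no.
job56 [12:50, 15:30] → before → no.
job57 [08:35, 11:55] → before → no.
job58 [17:50, 19:00] → during → yes.
job59 [06:55, 11:45] → before → no.
job60 [06:15, 09:05] → before → no.
job62 [17:55, 21:30] → overlapped-by → no.
job63 [21:40, 22:55] → after → no.
Result: job54, job58.

job54, job58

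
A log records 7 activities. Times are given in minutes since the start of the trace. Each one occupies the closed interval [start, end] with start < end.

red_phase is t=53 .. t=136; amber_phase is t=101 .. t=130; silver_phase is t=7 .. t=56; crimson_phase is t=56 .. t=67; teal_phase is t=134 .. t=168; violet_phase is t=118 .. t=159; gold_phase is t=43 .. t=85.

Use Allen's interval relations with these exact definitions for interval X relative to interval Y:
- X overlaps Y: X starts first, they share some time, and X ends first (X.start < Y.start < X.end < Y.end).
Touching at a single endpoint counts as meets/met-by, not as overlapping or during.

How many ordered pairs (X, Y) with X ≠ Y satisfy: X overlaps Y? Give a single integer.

7

Checking all 42 ordered pairs for relation 'overlaps'; matching pairs in alphabetical order:
(amber_phase, violet_phase): amber_phase overlaps violet_phase ✓
(gold_phase, red_phase): gold_phase overlaps red_phase ✓
(red_phase, teal_phase): red_phase overlaps teal_phase ✓
(red_phase, violet_phase): red_phase overlaps violet_phase ✓
(silver_phase, gold_phase): silver_phase overlaps gold_phase ✓
(silver_phase, red_phase): silver_phase overlaps red_phase ✓
(violet_phase, teal_phase): violet_phase overlaps teal_phase ✓
Count: 7.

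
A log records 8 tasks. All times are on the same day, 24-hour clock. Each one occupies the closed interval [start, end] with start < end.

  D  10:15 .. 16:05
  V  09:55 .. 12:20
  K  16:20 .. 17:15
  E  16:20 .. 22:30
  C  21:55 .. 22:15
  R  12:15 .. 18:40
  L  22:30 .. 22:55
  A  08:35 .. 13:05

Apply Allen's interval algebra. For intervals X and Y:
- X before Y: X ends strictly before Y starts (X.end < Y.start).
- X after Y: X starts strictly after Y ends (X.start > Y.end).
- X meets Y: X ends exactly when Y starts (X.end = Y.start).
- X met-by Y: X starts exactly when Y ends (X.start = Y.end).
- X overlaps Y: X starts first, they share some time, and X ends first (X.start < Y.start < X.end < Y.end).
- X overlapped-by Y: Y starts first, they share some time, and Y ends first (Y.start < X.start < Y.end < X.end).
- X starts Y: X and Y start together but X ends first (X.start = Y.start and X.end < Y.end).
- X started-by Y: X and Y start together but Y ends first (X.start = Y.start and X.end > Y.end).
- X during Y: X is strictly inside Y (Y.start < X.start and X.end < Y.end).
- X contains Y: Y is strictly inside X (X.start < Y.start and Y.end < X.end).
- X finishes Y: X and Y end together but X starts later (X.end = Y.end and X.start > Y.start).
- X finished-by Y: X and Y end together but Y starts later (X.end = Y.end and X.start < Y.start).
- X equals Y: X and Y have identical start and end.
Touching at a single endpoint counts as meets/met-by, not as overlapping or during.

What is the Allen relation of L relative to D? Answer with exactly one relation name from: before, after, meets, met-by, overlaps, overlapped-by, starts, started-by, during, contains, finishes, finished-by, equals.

after

L = [22:30, 22:55]; D = [10:15, 16:05].
Compare endpoints: L.start > D.start, L.start > D.end, L.end > D.start, L.end > D.end.
That pattern is 'after'.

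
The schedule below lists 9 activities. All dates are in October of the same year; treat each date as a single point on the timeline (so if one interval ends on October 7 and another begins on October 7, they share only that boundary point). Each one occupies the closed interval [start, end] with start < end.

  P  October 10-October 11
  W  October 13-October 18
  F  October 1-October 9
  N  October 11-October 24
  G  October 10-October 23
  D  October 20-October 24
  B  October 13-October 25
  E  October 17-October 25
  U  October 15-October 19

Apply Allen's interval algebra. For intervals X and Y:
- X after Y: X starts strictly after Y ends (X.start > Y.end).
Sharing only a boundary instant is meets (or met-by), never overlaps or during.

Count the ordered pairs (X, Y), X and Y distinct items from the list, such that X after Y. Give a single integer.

15

Checking all 72 ordered pairs for relation 'after'; matching pairs in alphabetical order:
(B, F): B after F ✓
(B, P): B after P ✓
(D, F): D after F ✓
(D, P): D after P ✓
(D, U): D after U ✓
(D, W): D after W ✓
(E, F): E after F ✓
(E, P): E after P ✓
(G, F): G after F ✓
(N, F): N after F ✓
(P, F): P after F ✓
(U, F): U after F ✓
(U, P): U after P ✓
(W, F): W after F ✓
(W, P): W after P ✓
Count: 15.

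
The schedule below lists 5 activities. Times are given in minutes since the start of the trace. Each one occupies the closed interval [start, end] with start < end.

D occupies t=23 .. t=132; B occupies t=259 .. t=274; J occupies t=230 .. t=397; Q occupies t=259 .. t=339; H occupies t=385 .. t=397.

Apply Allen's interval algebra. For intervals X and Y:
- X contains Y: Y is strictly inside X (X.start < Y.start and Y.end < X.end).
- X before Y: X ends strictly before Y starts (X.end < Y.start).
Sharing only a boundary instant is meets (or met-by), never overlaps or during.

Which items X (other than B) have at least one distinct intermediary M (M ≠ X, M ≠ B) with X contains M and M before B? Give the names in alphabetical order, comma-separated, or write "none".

Target B = [t=259, t=274].
Intermediaries M with M before B: D.
Via D — items with X contains D: none.
Union: none.

none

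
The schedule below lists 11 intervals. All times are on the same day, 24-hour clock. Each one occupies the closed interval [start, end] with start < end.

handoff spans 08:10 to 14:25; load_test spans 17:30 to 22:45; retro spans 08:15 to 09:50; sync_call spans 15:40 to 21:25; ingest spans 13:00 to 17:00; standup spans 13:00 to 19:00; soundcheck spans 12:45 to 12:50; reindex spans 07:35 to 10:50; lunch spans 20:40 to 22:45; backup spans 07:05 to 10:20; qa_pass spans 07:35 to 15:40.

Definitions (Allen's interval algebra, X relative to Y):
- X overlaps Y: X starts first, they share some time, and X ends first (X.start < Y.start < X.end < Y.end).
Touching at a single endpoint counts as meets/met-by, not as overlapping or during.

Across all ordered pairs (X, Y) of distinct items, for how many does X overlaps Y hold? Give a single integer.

13

Checking all 110 ordered pairs for relation 'overlaps'; matching pairs in alphabetical order:
(backup, handoff): backup overlaps handoff ✓
(backup, qa_pass): backup overlaps qa_pass ✓
(backup, reindex): backup overlaps reindex ✓
(handoff, ingest): handoff overlaps ingest ✓
(handoff, standup): handoff overlaps standup ✓
(ingest, sync_call): ingest overlaps sync_call ✓
(qa_pass, ingest): qa_pass overlaps ingest ✓
(qa_pass, standup): qa_pass overlaps standup ✓
(reindex, handoff): reindex overlaps handoff ✓
(standup, load_test): standup overlaps load_test ✓
(standup, sync_call): standup overlaps sync_call ✓
(sync_call, load_test): sync_call overlaps load_test ✓
(sync_call, lunch): sync_call overlaps lunch ✓
Count: 13.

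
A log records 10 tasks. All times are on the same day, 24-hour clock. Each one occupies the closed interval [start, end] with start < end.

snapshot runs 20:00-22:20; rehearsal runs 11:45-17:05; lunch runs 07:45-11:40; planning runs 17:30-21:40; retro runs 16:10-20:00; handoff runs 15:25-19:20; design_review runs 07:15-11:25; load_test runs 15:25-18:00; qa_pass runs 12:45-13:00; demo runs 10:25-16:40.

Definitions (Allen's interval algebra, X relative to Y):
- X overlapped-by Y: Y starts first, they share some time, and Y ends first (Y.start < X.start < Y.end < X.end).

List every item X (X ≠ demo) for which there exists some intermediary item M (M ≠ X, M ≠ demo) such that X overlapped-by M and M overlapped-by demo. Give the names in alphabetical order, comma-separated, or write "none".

Target demo = [10:25, 16:40].
Intermediaries M with M overlapped-by demo: handoff, load_test, rehearsal, retro.
Via handoff — items with X overlapped-by handoff: planning, retro.
Via load_test — items with X overlapped-by load_test: planning, retro.
Via rehearsal — items with X overlapped-by rehearsal: handoff, load_test, retro.
Via retro — items with X overlapped-by retro: planning.
Union: handoff, load_test, planning, retro.

handoff, load_test, planning, retro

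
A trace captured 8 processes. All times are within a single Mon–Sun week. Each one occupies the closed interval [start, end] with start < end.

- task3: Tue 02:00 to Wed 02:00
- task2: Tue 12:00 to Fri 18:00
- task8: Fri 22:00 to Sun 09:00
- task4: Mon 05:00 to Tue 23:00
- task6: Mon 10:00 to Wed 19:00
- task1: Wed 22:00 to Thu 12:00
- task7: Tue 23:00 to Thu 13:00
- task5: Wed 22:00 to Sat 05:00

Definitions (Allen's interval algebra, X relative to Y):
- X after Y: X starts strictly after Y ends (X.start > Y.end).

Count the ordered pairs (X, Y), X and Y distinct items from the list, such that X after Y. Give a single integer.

12

Checking all 56 ordered pairs for relation 'after'; matching pairs in alphabetical order:
(task1, task3): task1 after task3 ✓
(task1, task4): task1 after task4 ✓
(task1, task6): task1 after task6 ✓
(task5, task3): task5 after task3 ✓
(task5, task4): task5 after task4 ✓
(task5, task6): task5 after task6 ✓
(task8, task1): task8 after task1 ✓
(task8, task2): task8 after task2 ✓
(task8, task3): task8 after task3 ✓
(task8, task4): task8 after task4 ✓
(task8, task6): task8 after task6 ✓
(task8, task7): task8 after task7 ✓
Count: 12.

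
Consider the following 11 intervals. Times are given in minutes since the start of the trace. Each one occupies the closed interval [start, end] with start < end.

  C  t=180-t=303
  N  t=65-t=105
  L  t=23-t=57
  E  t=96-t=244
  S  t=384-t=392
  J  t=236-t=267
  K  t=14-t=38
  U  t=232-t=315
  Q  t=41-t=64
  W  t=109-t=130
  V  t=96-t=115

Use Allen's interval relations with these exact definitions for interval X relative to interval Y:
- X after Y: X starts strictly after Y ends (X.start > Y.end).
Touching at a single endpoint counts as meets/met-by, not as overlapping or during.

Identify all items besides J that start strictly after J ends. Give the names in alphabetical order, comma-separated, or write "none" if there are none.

S

Target J = [t=236, t=267].
C [t=180, t=303] → contains → no.
E [t=96, t=244] → overlaps → no.
K [t=14, t=38] → before → no.
L [t=23, t=57] → before → no.
N [t=65, t=105] → before → no.
Q [t=41, t=64] → before → no.
S [t=384, t=392] → after → yes.
U [t=232, t=315] → contains → no.
V [t=96, t=115] → before → no.
W [t=109, t=130] → before → no.
Result: S.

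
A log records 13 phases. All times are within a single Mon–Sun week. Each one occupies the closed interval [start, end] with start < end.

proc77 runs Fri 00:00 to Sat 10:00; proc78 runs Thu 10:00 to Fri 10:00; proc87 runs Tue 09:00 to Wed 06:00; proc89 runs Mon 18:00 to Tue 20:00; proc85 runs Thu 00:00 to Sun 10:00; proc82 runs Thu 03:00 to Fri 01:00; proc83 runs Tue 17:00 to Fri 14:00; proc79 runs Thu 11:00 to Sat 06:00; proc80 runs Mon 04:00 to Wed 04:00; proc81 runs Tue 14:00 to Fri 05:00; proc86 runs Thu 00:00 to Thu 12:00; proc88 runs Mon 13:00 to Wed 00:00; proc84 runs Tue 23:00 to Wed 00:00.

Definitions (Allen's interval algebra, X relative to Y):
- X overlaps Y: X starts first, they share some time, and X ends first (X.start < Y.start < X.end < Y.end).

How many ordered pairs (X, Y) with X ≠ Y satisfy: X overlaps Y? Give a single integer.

Checking all 156 ordered pairs for relation 'overlaps'; matching pairs in alphabetical order:
(proc78, proc77): proc78 overlaps proc77 ✓
(proc78, proc79): proc78 overlaps proc79 ✓
(proc79, proc77): proc79 overlaps proc77 ✓
(proc80, proc81): proc80 overlaps proc81 ✓
(proc80, proc83): proc80 overlaps proc83 ✓
(proc80, proc87): proc80 overlaps proc87 ✓
(proc81, proc77): proc81 overlaps proc77 ✓
(proc81, proc78): proc81 overlaps proc78 ✓
(proc81, proc79): proc81 overlaps proc79 ✓
(proc81, proc83): proc81 overlaps proc83 ✓
(proc81, proc85): proc81 overlaps proc85 ✓
(proc82, proc77): proc82 overlaps proc77 ✓
(proc82, proc78): proc82 overlaps proc78 ✓
(proc82, proc79): proc82 overlaps proc79 ✓
(proc83, proc77): proc83 overlaps proc77 ✓
(proc83, proc79): proc83 overlaps proc79 ✓
(proc83, proc85): proc83 overlaps proc85 ✓
(proc86, proc78): proc86 overlaps proc78 ✓
(proc86, proc79): proc86 overlaps proc79 ✓
(proc86, proc82): proc86 overlaps proc82 ✓
(proc87, proc81): proc87 overlaps proc81 ✓
(proc87, proc83): proc87 overlaps proc83 ✓
(proc88, proc81): proc88 overlaps proc81 ✓
(proc88, proc83): proc88 overlaps proc83 ✓
... plus 4 further pairs not listed.
Count: 28.

28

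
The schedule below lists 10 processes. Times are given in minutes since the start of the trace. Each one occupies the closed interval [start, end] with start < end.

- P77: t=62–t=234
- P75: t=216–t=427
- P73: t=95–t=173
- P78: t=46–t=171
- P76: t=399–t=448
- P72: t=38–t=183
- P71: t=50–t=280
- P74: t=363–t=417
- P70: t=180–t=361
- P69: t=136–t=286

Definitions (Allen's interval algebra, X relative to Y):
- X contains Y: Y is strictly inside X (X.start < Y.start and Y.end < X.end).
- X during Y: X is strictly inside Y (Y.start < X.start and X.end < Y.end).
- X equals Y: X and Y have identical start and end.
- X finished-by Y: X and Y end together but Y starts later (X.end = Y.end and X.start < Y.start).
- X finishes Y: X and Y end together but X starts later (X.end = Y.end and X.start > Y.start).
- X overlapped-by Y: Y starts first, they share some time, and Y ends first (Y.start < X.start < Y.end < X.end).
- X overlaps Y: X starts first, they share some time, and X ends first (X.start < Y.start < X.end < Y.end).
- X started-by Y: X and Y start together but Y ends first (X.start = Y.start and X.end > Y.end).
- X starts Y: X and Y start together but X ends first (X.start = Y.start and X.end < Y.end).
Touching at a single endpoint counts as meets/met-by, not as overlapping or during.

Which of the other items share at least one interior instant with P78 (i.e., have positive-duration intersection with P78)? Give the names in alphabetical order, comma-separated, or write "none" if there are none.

P69, P71, P72, P73, P77

Target P78 = [t=46, t=171].
P69 [t=136, t=286] → overlapped-by → yes.
P70 [t=180, t=361] → after → no.
P71 [t=50, t=280] → overlapped-by → yes.
P72 [t=38, t=183] → contains → yes.
P73 [t=95, t=173] → overlapped-by → yes.
P74 [t=363, t=417] → after → no.
P75 [t=216, t=427] → after → no.
P76 [t=399, t=448] → after → no.
P77 [t=62, t=234] → overlapped-by → yes.
Result: P69, P71, P72, P73, P77.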